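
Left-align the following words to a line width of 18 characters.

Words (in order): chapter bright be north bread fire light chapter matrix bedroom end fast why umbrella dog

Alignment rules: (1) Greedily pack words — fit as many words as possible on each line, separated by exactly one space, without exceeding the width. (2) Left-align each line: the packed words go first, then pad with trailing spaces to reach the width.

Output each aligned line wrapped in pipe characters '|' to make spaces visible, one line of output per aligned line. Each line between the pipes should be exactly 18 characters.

Answer: |chapter bright be |
|north bread fire  |
|light chapter     |
|matrix bedroom end|
|fast why umbrella |
|dog               |

Derivation:
Line 1: ['chapter', 'bright', 'be'] (min_width=17, slack=1)
Line 2: ['north', 'bread', 'fire'] (min_width=16, slack=2)
Line 3: ['light', 'chapter'] (min_width=13, slack=5)
Line 4: ['matrix', 'bedroom', 'end'] (min_width=18, slack=0)
Line 5: ['fast', 'why', 'umbrella'] (min_width=17, slack=1)
Line 6: ['dog'] (min_width=3, slack=15)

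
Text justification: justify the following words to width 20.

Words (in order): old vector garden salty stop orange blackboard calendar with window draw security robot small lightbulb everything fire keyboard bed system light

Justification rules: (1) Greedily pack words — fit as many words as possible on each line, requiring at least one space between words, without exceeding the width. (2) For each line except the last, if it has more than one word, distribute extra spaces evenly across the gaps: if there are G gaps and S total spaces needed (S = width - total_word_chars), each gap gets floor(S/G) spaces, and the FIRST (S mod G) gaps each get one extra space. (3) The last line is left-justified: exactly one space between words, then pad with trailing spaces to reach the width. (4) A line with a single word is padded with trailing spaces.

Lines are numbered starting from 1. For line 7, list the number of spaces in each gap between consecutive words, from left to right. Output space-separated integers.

Answer: 3 2

Derivation:
Line 1: ['old', 'vector', 'garden'] (min_width=17, slack=3)
Line 2: ['salty', 'stop', 'orange'] (min_width=17, slack=3)
Line 3: ['blackboard', 'calendar'] (min_width=19, slack=1)
Line 4: ['with', 'window', 'draw'] (min_width=16, slack=4)
Line 5: ['security', 'robot', 'small'] (min_width=20, slack=0)
Line 6: ['lightbulb', 'everything'] (min_width=20, slack=0)
Line 7: ['fire', 'keyboard', 'bed'] (min_width=17, slack=3)
Line 8: ['system', 'light'] (min_width=12, slack=8)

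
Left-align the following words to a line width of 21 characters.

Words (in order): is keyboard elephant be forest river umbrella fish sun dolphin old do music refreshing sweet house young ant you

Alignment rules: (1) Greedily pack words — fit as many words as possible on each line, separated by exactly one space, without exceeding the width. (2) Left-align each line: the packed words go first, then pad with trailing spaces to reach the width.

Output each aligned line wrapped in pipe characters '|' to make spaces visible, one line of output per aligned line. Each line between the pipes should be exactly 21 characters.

Answer: |is keyboard elephant |
|be forest river      |
|umbrella fish sun    |
|dolphin old do music |
|refreshing sweet     |
|house young ant you  |

Derivation:
Line 1: ['is', 'keyboard', 'elephant'] (min_width=20, slack=1)
Line 2: ['be', 'forest', 'river'] (min_width=15, slack=6)
Line 3: ['umbrella', 'fish', 'sun'] (min_width=17, slack=4)
Line 4: ['dolphin', 'old', 'do', 'music'] (min_width=20, slack=1)
Line 5: ['refreshing', 'sweet'] (min_width=16, slack=5)
Line 6: ['house', 'young', 'ant', 'you'] (min_width=19, slack=2)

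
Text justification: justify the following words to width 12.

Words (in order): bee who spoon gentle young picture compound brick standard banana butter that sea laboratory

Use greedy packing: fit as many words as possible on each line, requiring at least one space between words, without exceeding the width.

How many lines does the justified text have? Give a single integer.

Answer: 11

Derivation:
Line 1: ['bee', 'who'] (min_width=7, slack=5)
Line 2: ['spoon', 'gentle'] (min_width=12, slack=0)
Line 3: ['young'] (min_width=5, slack=7)
Line 4: ['picture'] (min_width=7, slack=5)
Line 5: ['compound'] (min_width=8, slack=4)
Line 6: ['brick'] (min_width=5, slack=7)
Line 7: ['standard'] (min_width=8, slack=4)
Line 8: ['banana'] (min_width=6, slack=6)
Line 9: ['butter', 'that'] (min_width=11, slack=1)
Line 10: ['sea'] (min_width=3, slack=9)
Line 11: ['laboratory'] (min_width=10, slack=2)
Total lines: 11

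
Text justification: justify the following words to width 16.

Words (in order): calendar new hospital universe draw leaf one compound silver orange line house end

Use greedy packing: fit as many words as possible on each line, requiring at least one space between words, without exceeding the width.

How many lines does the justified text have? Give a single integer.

Line 1: ['calendar', 'new'] (min_width=12, slack=4)
Line 2: ['hospital'] (min_width=8, slack=8)
Line 3: ['universe', 'draw'] (min_width=13, slack=3)
Line 4: ['leaf', 'one'] (min_width=8, slack=8)
Line 5: ['compound', 'silver'] (min_width=15, slack=1)
Line 6: ['orange', 'line'] (min_width=11, slack=5)
Line 7: ['house', 'end'] (min_width=9, slack=7)
Total lines: 7

Answer: 7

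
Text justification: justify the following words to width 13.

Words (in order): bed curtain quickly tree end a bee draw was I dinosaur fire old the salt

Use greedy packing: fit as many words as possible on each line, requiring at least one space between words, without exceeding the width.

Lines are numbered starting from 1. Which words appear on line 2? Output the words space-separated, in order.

Line 1: ['bed', 'curtain'] (min_width=11, slack=2)
Line 2: ['quickly', 'tree'] (min_width=12, slack=1)
Line 3: ['end', 'a', 'bee'] (min_width=9, slack=4)
Line 4: ['draw', 'was', 'I'] (min_width=10, slack=3)
Line 5: ['dinosaur', 'fire'] (min_width=13, slack=0)
Line 6: ['old', 'the', 'salt'] (min_width=12, slack=1)

Answer: quickly tree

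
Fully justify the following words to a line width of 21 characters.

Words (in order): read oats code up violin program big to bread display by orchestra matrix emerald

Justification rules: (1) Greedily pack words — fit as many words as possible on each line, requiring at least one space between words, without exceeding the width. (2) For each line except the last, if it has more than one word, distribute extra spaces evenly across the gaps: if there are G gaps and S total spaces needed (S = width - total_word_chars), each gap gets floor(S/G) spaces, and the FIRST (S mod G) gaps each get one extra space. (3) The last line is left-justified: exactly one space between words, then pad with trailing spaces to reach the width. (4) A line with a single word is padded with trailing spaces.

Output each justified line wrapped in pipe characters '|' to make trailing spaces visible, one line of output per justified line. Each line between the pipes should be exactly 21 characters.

Line 1: ['read', 'oats', 'code', 'up'] (min_width=17, slack=4)
Line 2: ['violin', 'program', 'big', 'to'] (min_width=21, slack=0)
Line 3: ['bread', 'display', 'by'] (min_width=16, slack=5)
Line 4: ['orchestra', 'matrix'] (min_width=16, slack=5)
Line 5: ['emerald'] (min_width=7, slack=14)

Answer: |read   oats  code  up|
|violin program big to|
|bread    display   by|
|orchestra      matrix|
|emerald              |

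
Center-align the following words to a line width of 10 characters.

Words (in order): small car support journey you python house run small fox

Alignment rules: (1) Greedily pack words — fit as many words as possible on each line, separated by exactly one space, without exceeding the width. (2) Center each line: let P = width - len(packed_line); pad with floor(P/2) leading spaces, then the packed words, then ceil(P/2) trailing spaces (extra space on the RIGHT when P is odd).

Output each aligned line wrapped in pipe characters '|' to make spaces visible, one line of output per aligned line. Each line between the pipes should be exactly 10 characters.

Answer: |small car |
| support  |
| journey  |
|you python|
|house run |
|small fox |

Derivation:
Line 1: ['small', 'car'] (min_width=9, slack=1)
Line 2: ['support'] (min_width=7, slack=3)
Line 3: ['journey'] (min_width=7, slack=3)
Line 4: ['you', 'python'] (min_width=10, slack=0)
Line 5: ['house', 'run'] (min_width=9, slack=1)
Line 6: ['small', 'fox'] (min_width=9, slack=1)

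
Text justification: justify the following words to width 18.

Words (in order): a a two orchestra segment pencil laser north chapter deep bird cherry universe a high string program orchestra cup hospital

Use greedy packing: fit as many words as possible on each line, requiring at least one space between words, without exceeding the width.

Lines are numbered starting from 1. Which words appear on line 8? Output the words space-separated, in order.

Answer: cup hospital

Derivation:
Line 1: ['a', 'a', 'two', 'orchestra'] (min_width=17, slack=1)
Line 2: ['segment', 'pencil'] (min_width=14, slack=4)
Line 3: ['laser', 'north'] (min_width=11, slack=7)
Line 4: ['chapter', 'deep', 'bird'] (min_width=17, slack=1)
Line 5: ['cherry', 'universe', 'a'] (min_width=17, slack=1)
Line 6: ['high', 'string'] (min_width=11, slack=7)
Line 7: ['program', 'orchestra'] (min_width=17, slack=1)
Line 8: ['cup', 'hospital'] (min_width=12, slack=6)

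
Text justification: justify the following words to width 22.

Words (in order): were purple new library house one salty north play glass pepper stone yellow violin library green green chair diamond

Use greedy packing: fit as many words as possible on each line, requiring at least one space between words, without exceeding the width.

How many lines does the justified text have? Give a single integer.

Answer: 6

Derivation:
Line 1: ['were', 'purple', 'new'] (min_width=15, slack=7)
Line 2: ['library', 'house', 'one'] (min_width=17, slack=5)
Line 3: ['salty', 'north', 'play', 'glass'] (min_width=22, slack=0)
Line 4: ['pepper', 'stone', 'yellow'] (min_width=19, slack=3)
Line 5: ['violin', 'library', 'green'] (min_width=20, slack=2)
Line 6: ['green', 'chair', 'diamond'] (min_width=19, slack=3)
Total lines: 6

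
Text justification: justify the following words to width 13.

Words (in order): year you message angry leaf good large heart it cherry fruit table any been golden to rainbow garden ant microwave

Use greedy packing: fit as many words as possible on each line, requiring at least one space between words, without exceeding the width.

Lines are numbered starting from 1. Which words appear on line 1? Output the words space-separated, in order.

Answer: year you

Derivation:
Line 1: ['year', 'you'] (min_width=8, slack=5)
Line 2: ['message', 'angry'] (min_width=13, slack=0)
Line 3: ['leaf', 'good'] (min_width=9, slack=4)
Line 4: ['large', 'heart'] (min_width=11, slack=2)
Line 5: ['it', 'cherry'] (min_width=9, slack=4)
Line 6: ['fruit', 'table'] (min_width=11, slack=2)
Line 7: ['any', 'been'] (min_width=8, slack=5)
Line 8: ['golden', 'to'] (min_width=9, slack=4)
Line 9: ['rainbow'] (min_width=7, slack=6)
Line 10: ['garden', 'ant'] (min_width=10, slack=3)
Line 11: ['microwave'] (min_width=9, slack=4)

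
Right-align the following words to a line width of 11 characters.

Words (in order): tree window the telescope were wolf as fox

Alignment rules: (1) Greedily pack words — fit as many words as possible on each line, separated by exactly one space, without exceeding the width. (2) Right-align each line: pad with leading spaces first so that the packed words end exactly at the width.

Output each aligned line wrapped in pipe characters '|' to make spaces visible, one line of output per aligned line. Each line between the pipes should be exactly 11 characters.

Answer: |tree window|
|        the|
|  telescope|
|  were wolf|
|     as fox|

Derivation:
Line 1: ['tree', 'window'] (min_width=11, slack=0)
Line 2: ['the'] (min_width=3, slack=8)
Line 3: ['telescope'] (min_width=9, slack=2)
Line 4: ['were', 'wolf'] (min_width=9, slack=2)
Line 5: ['as', 'fox'] (min_width=6, slack=5)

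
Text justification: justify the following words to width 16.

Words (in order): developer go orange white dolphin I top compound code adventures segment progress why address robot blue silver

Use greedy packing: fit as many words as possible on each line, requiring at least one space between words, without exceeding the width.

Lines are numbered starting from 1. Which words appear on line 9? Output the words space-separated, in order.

Answer: silver

Derivation:
Line 1: ['developer', 'go'] (min_width=12, slack=4)
Line 2: ['orange', 'white'] (min_width=12, slack=4)
Line 3: ['dolphin', 'I', 'top'] (min_width=13, slack=3)
Line 4: ['compound', 'code'] (min_width=13, slack=3)
Line 5: ['adventures'] (min_width=10, slack=6)
Line 6: ['segment', 'progress'] (min_width=16, slack=0)
Line 7: ['why', 'address'] (min_width=11, slack=5)
Line 8: ['robot', 'blue'] (min_width=10, slack=6)
Line 9: ['silver'] (min_width=6, slack=10)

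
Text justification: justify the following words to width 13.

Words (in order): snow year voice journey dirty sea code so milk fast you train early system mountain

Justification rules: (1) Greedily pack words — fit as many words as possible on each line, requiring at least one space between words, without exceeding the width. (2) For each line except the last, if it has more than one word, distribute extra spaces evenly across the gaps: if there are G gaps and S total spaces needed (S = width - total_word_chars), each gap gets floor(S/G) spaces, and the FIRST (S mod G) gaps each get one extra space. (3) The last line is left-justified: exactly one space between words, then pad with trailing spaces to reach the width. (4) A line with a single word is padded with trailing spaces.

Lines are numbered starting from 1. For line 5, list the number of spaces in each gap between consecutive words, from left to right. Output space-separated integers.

Line 1: ['snow', 'year'] (min_width=9, slack=4)
Line 2: ['voice', 'journey'] (min_width=13, slack=0)
Line 3: ['dirty', 'sea'] (min_width=9, slack=4)
Line 4: ['code', 'so', 'milk'] (min_width=12, slack=1)
Line 5: ['fast', 'you'] (min_width=8, slack=5)
Line 6: ['train', 'early'] (min_width=11, slack=2)
Line 7: ['system'] (min_width=6, slack=7)
Line 8: ['mountain'] (min_width=8, slack=5)

Answer: 6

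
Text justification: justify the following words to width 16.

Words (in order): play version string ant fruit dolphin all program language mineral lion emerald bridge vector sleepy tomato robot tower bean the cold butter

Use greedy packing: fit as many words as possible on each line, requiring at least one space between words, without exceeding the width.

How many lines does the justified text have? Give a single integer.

Line 1: ['play', 'version'] (min_width=12, slack=4)
Line 2: ['string', 'ant', 'fruit'] (min_width=16, slack=0)
Line 3: ['dolphin', 'all'] (min_width=11, slack=5)
Line 4: ['program', 'language'] (min_width=16, slack=0)
Line 5: ['mineral', 'lion'] (min_width=12, slack=4)
Line 6: ['emerald', 'bridge'] (min_width=14, slack=2)
Line 7: ['vector', 'sleepy'] (min_width=13, slack=3)
Line 8: ['tomato', 'robot'] (min_width=12, slack=4)
Line 9: ['tower', 'bean', 'the'] (min_width=14, slack=2)
Line 10: ['cold', 'butter'] (min_width=11, slack=5)
Total lines: 10

Answer: 10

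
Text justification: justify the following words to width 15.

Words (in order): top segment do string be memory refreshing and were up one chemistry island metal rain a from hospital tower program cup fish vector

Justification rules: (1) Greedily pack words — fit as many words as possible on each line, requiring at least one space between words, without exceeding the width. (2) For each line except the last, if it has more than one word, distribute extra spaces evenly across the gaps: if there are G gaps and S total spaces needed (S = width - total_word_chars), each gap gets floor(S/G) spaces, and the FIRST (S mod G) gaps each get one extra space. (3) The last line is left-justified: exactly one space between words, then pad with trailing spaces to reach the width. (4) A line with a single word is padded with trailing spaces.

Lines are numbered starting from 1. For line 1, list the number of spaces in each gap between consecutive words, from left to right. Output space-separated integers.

Line 1: ['top', 'segment', 'do'] (min_width=14, slack=1)
Line 2: ['string', 'be'] (min_width=9, slack=6)
Line 3: ['memory'] (min_width=6, slack=9)
Line 4: ['refreshing', 'and'] (min_width=14, slack=1)
Line 5: ['were', 'up', 'one'] (min_width=11, slack=4)
Line 6: ['chemistry'] (min_width=9, slack=6)
Line 7: ['island', 'metal'] (min_width=12, slack=3)
Line 8: ['rain', 'a', 'from'] (min_width=11, slack=4)
Line 9: ['hospital', 'tower'] (min_width=14, slack=1)
Line 10: ['program', 'cup'] (min_width=11, slack=4)
Line 11: ['fish', 'vector'] (min_width=11, slack=4)

Answer: 2 1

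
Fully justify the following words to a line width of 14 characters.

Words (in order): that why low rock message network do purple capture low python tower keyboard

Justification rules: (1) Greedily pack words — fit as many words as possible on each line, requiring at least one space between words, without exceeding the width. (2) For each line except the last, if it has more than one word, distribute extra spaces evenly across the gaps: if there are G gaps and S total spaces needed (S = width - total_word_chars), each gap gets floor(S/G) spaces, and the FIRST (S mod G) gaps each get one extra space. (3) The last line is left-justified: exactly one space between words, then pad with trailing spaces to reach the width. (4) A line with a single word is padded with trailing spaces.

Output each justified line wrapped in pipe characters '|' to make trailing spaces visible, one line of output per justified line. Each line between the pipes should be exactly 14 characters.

Line 1: ['that', 'why', 'low'] (min_width=12, slack=2)
Line 2: ['rock', 'message'] (min_width=12, slack=2)
Line 3: ['network', 'do'] (min_width=10, slack=4)
Line 4: ['purple', 'capture'] (min_width=14, slack=0)
Line 5: ['low', 'python'] (min_width=10, slack=4)
Line 6: ['tower', 'keyboard'] (min_width=14, slack=0)

Answer: |that  why  low|
|rock   message|
|network     do|
|purple capture|
|low     python|
|tower keyboard|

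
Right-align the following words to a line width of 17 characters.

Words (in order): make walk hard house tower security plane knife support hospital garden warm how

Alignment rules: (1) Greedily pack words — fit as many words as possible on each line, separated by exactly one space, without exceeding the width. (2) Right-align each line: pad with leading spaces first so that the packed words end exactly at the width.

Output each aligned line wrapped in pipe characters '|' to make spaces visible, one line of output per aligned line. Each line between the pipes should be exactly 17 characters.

Answer: |   make walk hard|
|      house tower|
|   security plane|
|    knife support|
|  hospital garden|
|         warm how|

Derivation:
Line 1: ['make', 'walk', 'hard'] (min_width=14, slack=3)
Line 2: ['house', 'tower'] (min_width=11, slack=6)
Line 3: ['security', 'plane'] (min_width=14, slack=3)
Line 4: ['knife', 'support'] (min_width=13, slack=4)
Line 5: ['hospital', 'garden'] (min_width=15, slack=2)
Line 6: ['warm', 'how'] (min_width=8, slack=9)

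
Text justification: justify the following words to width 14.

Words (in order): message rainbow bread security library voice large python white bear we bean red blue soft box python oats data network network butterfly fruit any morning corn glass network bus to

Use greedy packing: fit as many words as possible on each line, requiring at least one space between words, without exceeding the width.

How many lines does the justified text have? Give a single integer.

Line 1: ['message'] (min_width=7, slack=7)
Line 2: ['rainbow', 'bread'] (min_width=13, slack=1)
Line 3: ['security'] (min_width=8, slack=6)
Line 4: ['library', 'voice'] (min_width=13, slack=1)
Line 5: ['large', 'python'] (min_width=12, slack=2)
Line 6: ['white', 'bear', 'we'] (min_width=13, slack=1)
Line 7: ['bean', 'red', 'blue'] (min_width=13, slack=1)
Line 8: ['soft', 'box'] (min_width=8, slack=6)
Line 9: ['python', 'oats'] (min_width=11, slack=3)
Line 10: ['data', 'network'] (min_width=12, slack=2)
Line 11: ['network'] (min_width=7, slack=7)
Line 12: ['butterfly'] (min_width=9, slack=5)
Line 13: ['fruit', 'any'] (min_width=9, slack=5)
Line 14: ['morning', 'corn'] (min_width=12, slack=2)
Line 15: ['glass', 'network'] (min_width=13, slack=1)
Line 16: ['bus', 'to'] (min_width=6, slack=8)
Total lines: 16

Answer: 16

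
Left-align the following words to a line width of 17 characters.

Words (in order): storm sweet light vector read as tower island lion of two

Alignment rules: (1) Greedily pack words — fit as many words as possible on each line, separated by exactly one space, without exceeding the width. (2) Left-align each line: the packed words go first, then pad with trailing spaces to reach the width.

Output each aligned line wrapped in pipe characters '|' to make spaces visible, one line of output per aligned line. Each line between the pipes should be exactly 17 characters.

Answer: |storm sweet light|
|vector read as   |
|tower island lion|
|of two           |

Derivation:
Line 1: ['storm', 'sweet', 'light'] (min_width=17, slack=0)
Line 2: ['vector', 'read', 'as'] (min_width=14, slack=3)
Line 3: ['tower', 'island', 'lion'] (min_width=17, slack=0)
Line 4: ['of', 'two'] (min_width=6, slack=11)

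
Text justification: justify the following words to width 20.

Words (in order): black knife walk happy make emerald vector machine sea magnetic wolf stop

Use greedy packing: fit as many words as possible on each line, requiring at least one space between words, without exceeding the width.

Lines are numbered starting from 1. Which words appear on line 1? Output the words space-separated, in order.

Answer: black knife walk

Derivation:
Line 1: ['black', 'knife', 'walk'] (min_width=16, slack=4)
Line 2: ['happy', 'make', 'emerald'] (min_width=18, slack=2)
Line 3: ['vector', 'machine', 'sea'] (min_width=18, slack=2)
Line 4: ['magnetic', 'wolf', 'stop'] (min_width=18, slack=2)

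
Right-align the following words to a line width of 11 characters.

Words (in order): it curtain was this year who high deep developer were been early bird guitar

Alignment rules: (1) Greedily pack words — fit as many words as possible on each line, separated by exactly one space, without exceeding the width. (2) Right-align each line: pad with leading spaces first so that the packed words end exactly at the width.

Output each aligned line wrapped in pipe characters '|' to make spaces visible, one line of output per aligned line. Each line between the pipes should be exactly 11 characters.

Line 1: ['it', 'curtain'] (min_width=10, slack=1)
Line 2: ['was', 'this'] (min_width=8, slack=3)
Line 3: ['year', 'who'] (min_width=8, slack=3)
Line 4: ['high', 'deep'] (min_width=9, slack=2)
Line 5: ['developer'] (min_width=9, slack=2)
Line 6: ['were', 'been'] (min_width=9, slack=2)
Line 7: ['early', 'bird'] (min_width=10, slack=1)
Line 8: ['guitar'] (min_width=6, slack=5)

Answer: | it curtain|
|   was this|
|   year who|
|  high deep|
|  developer|
|  were been|
| early bird|
|     guitar|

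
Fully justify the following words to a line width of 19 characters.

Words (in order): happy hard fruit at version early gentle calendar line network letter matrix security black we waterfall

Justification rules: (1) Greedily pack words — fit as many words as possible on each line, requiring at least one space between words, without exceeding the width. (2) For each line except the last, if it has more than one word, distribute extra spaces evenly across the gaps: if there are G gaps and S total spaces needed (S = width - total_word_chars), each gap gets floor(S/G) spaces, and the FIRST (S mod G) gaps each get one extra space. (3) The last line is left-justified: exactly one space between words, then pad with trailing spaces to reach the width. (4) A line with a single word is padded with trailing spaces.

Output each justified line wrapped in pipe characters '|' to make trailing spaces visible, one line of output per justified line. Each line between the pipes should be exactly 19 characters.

Line 1: ['happy', 'hard', 'fruit', 'at'] (min_width=19, slack=0)
Line 2: ['version', 'early'] (min_width=13, slack=6)
Line 3: ['gentle', 'calendar'] (min_width=15, slack=4)
Line 4: ['line', 'network', 'letter'] (min_width=19, slack=0)
Line 5: ['matrix', 'security'] (min_width=15, slack=4)
Line 6: ['black', 'we', 'waterfall'] (min_width=18, slack=1)

Answer: |happy hard fruit at|
|version       early|
|gentle     calendar|
|line network letter|
|matrix     security|
|black we waterfall |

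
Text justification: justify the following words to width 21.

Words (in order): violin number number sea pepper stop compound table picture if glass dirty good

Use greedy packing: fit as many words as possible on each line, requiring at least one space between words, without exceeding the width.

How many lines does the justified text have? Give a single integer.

Line 1: ['violin', 'number', 'number'] (min_width=20, slack=1)
Line 2: ['sea', 'pepper', 'stop'] (min_width=15, slack=6)
Line 3: ['compound', 'table'] (min_width=14, slack=7)
Line 4: ['picture', 'if', 'glass'] (min_width=16, slack=5)
Line 5: ['dirty', 'good'] (min_width=10, slack=11)
Total lines: 5

Answer: 5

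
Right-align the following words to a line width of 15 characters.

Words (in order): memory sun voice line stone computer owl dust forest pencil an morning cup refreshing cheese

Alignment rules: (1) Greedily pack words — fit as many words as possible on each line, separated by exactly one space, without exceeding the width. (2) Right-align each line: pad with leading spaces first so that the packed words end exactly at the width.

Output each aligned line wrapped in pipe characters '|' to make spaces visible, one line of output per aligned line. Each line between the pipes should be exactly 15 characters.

Answer: |     memory sun|
|     voice line|
| stone computer|
|owl dust forest|
|      pencil an|
|    morning cup|
|     refreshing|
|         cheese|

Derivation:
Line 1: ['memory', 'sun'] (min_width=10, slack=5)
Line 2: ['voice', 'line'] (min_width=10, slack=5)
Line 3: ['stone', 'computer'] (min_width=14, slack=1)
Line 4: ['owl', 'dust', 'forest'] (min_width=15, slack=0)
Line 5: ['pencil', 'an'] (min_width=9, slack=6)
Line 6: ['morning', 'cup'] (min_width=11, slack=4)
Line 7: ['refreshing'] (min_width=10, slack=5)
Line 8: ['cheese'] (min_width=6, slack=9)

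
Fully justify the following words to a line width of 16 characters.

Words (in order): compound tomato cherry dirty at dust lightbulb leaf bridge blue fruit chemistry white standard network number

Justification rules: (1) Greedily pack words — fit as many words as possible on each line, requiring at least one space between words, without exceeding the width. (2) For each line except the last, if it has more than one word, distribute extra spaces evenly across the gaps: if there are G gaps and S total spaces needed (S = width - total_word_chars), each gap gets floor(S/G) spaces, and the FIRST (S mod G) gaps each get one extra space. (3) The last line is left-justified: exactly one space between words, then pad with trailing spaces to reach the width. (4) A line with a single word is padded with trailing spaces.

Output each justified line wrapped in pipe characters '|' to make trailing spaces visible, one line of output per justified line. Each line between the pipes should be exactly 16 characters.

Answer: |compound  tomato|
|cherry  dirty at|
|dust   lightbulb|
|leaf bridge blue|
|fruit  chemistry|
|white   standard|
|network number  |

Derivation:
Line 1: ['compound', 'tomato'] (min_width=15, slack=1)
Line 2: ['cherry', 'dirty', 'at'] (min_width=15, slack=1)
Line 3: ['dust', 'lightbulb'] (min_width=14, slack=2)
Line 4: ['leaf', 'bridge', 'blue'] (min_width=16, slack=0)
Line 5: ['fruit', 'chemistry'] (min_width=15, slack=1)
Line 6: ['white', 'standard'] (min_width=14, slack=2)
Line 7: ['network', 'number'] (min_width=14, slack=2)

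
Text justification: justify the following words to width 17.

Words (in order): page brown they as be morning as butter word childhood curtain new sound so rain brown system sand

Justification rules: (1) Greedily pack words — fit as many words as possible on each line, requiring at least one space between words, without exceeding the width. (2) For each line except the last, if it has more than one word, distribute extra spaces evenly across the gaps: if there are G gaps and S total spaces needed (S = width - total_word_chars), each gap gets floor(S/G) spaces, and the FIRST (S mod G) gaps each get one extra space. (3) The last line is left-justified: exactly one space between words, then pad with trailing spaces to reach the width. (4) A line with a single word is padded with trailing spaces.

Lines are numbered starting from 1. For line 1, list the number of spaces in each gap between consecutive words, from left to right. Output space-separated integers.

Line 1: ['page', 'brown', 'they'] (min_width=15, slack=2)
Line 2: ['as', 'be', 'morning', 'as'] (min_width=16, slack=1)
Line 3: ['butter', 'word'] (min_width=11, slack=6)
Line 4: ['childhood', 'curtain'] (min_width=17, slack=0)
Line 5: ['new', 'sound', 'so', 'rain'] (min_width=17, slack=0)
Line 6: ['brown', 'system', 'sand'] (min_width=17, slack=0)

Answer: 2 2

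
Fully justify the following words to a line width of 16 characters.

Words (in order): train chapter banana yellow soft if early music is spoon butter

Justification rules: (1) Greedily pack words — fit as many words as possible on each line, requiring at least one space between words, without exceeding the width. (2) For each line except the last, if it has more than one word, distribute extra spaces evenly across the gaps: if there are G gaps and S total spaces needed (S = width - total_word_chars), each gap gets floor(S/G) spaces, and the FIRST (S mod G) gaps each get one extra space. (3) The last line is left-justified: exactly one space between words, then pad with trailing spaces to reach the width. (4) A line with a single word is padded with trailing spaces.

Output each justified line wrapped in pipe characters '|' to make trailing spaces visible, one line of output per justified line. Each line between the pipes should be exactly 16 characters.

Line 1: ['train', 'chapter'] (min_width=13, slack=3)
Line 2: ['banana', 'yellow'] (min_width=13, slack=3)
Line 3: ['soft', 'if', 'early'] (min_width=13, slack=3)
Line 4: ['music', 'is', 'spoon'] (min_width=14, slack=2)
Line 5: ['butter'] (min_width=6, slack=10)

Answer: |train    chapter|
|banana    yellow|
|soft   if  early|
|music  is  spoon|
|butter          |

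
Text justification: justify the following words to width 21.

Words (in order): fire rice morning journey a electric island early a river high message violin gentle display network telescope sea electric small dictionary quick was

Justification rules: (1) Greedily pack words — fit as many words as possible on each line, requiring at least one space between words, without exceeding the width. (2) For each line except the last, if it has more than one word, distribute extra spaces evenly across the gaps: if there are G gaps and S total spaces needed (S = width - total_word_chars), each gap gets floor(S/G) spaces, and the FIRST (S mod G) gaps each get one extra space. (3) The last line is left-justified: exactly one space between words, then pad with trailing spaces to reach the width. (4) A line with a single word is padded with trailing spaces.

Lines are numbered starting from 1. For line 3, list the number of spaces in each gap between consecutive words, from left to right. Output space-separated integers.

Answer: 2 1 1

Derivation:
Line 1: ['fire', 'rice', 'morning'] (min_width=17, slack=4)
Line 2: ['journey', 'a', 'electric'] (min_width=18, slack=3)
Line 3: ['island', 'early', 'a', 'river'] (min_width=20, slack=1)
Line 4: ['high', 'message', 'violin'] (min_width=19, slack=2)
Line 5: ['gentle', 'display'] (min_width=14, slack=7)
Line 6: ['network', 'telescope', 'sea'] (min_width=21, slack=0)
Line 7: ['electric', 'small'] (min_width=14, slack=7)
Line 8: ['dictionary', 'quick', 'was'] (min_width=20, slack=1)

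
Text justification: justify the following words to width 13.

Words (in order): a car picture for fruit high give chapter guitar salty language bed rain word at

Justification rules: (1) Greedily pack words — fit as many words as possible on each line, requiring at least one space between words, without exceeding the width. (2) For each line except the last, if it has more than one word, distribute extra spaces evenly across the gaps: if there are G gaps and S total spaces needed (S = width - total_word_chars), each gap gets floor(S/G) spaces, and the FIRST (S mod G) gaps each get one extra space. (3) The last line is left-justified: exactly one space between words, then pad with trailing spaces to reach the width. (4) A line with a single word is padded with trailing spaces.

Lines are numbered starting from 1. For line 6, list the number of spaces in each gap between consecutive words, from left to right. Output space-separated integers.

Answer: 2

Derivation:
Line 1: ['a', 'car', 'picture'] (min_width=13, slack=0)
Line 2: ['for', 'fruit'] (min_width=9, slack=4)
Line 3: ['high', 'give'] (min_width=9, slack=4)
Line 4: ['chapter'] (min_width=7, slack=6)
Line 5: ['guitar', 'salty'] (min_width=12, slack=1)
Line 6: ['language', 'bed'] (min_width=12, slack=1)
Line 7: ['rain', 'word', 'at'] (min_width=12, slack=1)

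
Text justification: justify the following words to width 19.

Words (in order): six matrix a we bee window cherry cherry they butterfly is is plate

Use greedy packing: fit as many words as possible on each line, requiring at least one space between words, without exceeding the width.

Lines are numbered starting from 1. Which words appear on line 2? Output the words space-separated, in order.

Line 1: ['six', 'matrix', 'a', 'we', 'bee'] (min_width=19, slack=0)
Line 2: ['window', 'cherry'] (min_width=13, slack=6)
Line 3: ['cherry', 'they'] (min_width=11, slack=8)
Line 4: ['butterfly', 'is', 'is'] (min_width=15, slack=4)
Line 5: ['plate'] (min_width=5, slack=14)

Answer: window cherry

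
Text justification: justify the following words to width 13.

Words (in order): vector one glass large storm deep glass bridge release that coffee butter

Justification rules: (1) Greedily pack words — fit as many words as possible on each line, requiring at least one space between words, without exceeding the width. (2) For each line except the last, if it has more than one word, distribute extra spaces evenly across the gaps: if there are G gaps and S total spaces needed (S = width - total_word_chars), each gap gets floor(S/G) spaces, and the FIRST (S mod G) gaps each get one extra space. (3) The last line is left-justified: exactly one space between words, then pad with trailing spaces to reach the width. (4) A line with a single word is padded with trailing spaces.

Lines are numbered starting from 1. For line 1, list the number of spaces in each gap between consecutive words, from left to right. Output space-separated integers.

Line 1: ['vector', 'one'] (min_width=10, slack=3)
Line 2: ['glass', 'large'] (min_width=11, slack=2)
Line 3: ['storm', 'deep'] (min_width=10, slack=3)
Line 4: ['glass', 'bridge'] (min_width=12, slack=1)
Line 5: ['release', 'that'] (min_width=12, slack=1)
Line 6: ['coffee', 'butter'] (min_width=13, slack=0)

Answer: 4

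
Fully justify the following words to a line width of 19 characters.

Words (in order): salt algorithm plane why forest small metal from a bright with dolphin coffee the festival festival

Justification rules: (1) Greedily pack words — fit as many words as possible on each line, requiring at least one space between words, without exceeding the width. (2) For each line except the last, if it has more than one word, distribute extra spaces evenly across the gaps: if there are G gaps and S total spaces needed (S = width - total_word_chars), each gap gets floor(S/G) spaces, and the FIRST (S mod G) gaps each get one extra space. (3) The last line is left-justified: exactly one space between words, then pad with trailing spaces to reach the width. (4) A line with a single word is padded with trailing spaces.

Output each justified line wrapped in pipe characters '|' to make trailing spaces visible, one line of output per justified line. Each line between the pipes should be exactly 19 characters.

Line 1: ['salt', 'algorithm'] (min_width=14, slack=5)
Line 2: ['plane', 'why', 'forest'] (min_width=16, slack=3)
Line 3: ['small', 'metal', 'from', 'a'] (min_width=18, slack=1)
Line 4: ['bright', 'with', 'dolphin'] (min_width=19, slack=0)
Line 5: ['coffee', 'the', 'festival'] (min_width=19, slack=0)
Line 6: ['festival'] (min_width=8, slack=11)

Answer: |salt      algorithm|
|plane   why  forest|
|small  metal from a|
|bright with dolphin|
|coffee the festival|
|festival           |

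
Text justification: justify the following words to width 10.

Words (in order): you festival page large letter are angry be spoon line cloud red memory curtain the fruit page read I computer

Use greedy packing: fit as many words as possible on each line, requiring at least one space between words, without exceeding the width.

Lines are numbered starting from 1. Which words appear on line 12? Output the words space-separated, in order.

Answer: I computer

Derivation:
Line 1: ['you'] (min_width=3, slack=7)
Line 2: ['festival'] (min_width=8, slack=2)
Line 3: ['page', 'large'] (min_width=10, slack=0)
Line 4: ['letter', 'are'] (min_width=10, slack=0)
Line 5: ['angry', 'be'] (min_width=8, slack=2)
Line 6: ['spoon', 'line'] (min_width=10, slack=0)
Line 7: ['cloud', 'red'] (min_width=9, slack=1)
Line 8: ['memory'] (min_width=6, slack=4)
Line 9: ['curtain'] (min_width=7, slack=3)
Line 10: ['the', 'fruit'] (min_width=9, slack=1)
Line 11: ['page', 'read'] (min_width=9, slack=1)
Line 12: ['I', 'computer'] (min_width=10, slack=0)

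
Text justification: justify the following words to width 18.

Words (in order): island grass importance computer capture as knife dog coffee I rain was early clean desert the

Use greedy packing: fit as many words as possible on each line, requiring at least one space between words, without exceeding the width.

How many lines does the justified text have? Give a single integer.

Answer: 7

Derivation:
Line 1: ['island', 'grass'] (min_width=12, slack=6)
Line 2: ['importance'] (min_width=10, slack=8)
Line 3: ['computer', 'capture'] (min_width=16, slack=2)
Line 4: ['as', 'knife', 'dog'] (min_width=12, slack=6)
Line 5: ['coffee', 'I', 'rain', 'was'] (min_width=17, slack=1)
Line 6: ['early', 'clean', 'desert'] (min_width=18, slack=0)
Line 7: ['the'] (min_width=3, slack=15)
Total lines: 7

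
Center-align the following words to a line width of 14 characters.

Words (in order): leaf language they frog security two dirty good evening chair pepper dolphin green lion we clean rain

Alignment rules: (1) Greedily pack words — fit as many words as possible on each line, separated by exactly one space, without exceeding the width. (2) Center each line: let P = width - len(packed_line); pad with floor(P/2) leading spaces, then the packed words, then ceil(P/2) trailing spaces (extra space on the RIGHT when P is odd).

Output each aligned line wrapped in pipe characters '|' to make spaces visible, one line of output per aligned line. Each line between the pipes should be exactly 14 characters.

Answer: |leaf language |
|  they frog   |
| security two |
|  dirty good  |
|evening chair |
|pepper dolphin|
|green lion we |
|  clean rain  |

Derivation:
Line 1: ['leaf', 'language'] (min_width=13, slack=1)
Line 2: ['they', 'frog'] (min_width=9, slack=5)
Line 3: ['security', 'two'] (min_width=12, slack=2)
Line 4: ['dirty', 'good'] (min_width=10, slack=4)
Line 5: ['evening', 'chair'] (min_width=13, slack=1)
Line 6: ['pepper', 'dolphin'] (min_width=14, slack=0)
Line 7: ['green', 'lion', 'we'] (min_width=13, slack=1)
Line 8: ['clean', 'rain'] (min_width=10, slack=4)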